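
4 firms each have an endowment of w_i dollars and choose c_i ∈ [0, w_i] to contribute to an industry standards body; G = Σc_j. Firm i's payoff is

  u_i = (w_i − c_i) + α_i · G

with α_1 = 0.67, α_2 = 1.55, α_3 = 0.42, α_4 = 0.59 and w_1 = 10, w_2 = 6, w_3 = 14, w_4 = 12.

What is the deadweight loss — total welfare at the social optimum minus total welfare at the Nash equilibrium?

∂u_i/∂c_i = α_i − 1, so firm i contributes w_i if α_i > 1, else 0.
α_i > 1 for i ∈ {2}; NE contributions (0, 6, 0, 0), G = 6.
W^NE = Σw_i − G^NE + (Σα_i)·G^NE = 42 + 2.23·6 = 55.38.
Planner: ∂(Σu_j)/∂c_i = Σα_j − 1 = 2.23 > 0, so everyone contributes w_i; G^SO = 42, W^SO = 42 + 2.23·42 = 135.66.
Deadweight loss = 80.28.

80.28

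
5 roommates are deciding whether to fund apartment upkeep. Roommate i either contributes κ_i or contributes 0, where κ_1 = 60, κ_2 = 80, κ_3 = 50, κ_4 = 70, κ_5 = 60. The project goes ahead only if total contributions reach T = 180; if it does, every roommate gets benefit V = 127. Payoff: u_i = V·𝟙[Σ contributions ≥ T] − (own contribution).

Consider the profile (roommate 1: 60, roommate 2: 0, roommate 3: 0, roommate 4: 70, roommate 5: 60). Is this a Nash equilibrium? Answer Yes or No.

Total = 190 ≥ 180: provided.
Roommate 1 (pledges 60, payoff 67): dropping to 0 → total 130, payoff 0. No gain.
Roommate 2 (pledges 0, payoff 127): pledging 80 → total 270, payoff 47. No gain.
Roommate 3 (pledges 0, payoff 127): pledging 50 → total 240, payoff 77. No gain.
Roommate 4 (pledges 70, payoff 57): dropping to 0 → total 120, payoff 0. No gain.
Roommate 5 (pledges 60, payoff 67): dropping to 0 → total 130, payoff 0. No gain.

Yes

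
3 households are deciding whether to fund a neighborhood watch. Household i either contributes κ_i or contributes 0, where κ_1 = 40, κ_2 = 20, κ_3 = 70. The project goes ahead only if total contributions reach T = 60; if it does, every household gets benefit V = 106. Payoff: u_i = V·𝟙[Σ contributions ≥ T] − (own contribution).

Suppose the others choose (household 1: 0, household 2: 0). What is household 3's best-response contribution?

70

Others' total = 0. Contributing 70 brings total to 70 ≥ 60: gain V − κ_3 = 36.
Best response: 70.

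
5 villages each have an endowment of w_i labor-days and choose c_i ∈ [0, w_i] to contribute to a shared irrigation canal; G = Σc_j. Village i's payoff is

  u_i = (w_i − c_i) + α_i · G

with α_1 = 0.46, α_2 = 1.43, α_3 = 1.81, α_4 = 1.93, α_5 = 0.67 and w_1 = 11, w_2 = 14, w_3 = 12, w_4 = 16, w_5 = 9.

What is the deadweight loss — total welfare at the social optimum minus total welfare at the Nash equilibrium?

∂u_i/∂c_i = α_i − 1, so village i contributes w_i if α_i > 1, else 0.
α_i > 1 for i ∈ {2, 3, 4}; NE contributions (0, 14, 12, 16, 0), G = 42.
W^NE = Σw_i − G^NE + (Σα_i)·G^NE = 62 + 5.3·42 = 284.6.
Planner: ∂(Σu_j)/∂c_i = Σα_j − 1 = 5.3 > 0, so everyone contributes w_i; G^SO = 62, W^SO = 62 + 5.3·62 = 390.6.
Deadweight loss = 106.

106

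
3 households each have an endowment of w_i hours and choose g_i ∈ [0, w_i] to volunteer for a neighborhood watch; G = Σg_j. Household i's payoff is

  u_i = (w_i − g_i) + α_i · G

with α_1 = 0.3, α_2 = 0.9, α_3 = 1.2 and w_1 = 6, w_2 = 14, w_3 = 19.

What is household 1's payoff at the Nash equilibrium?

11.7

∂u_i/∂g_i = α_i − 1, so household i contributes w_i if α_i > 1, else 0.
α_i > 1 for i ∈ {3}; NE contributions (0, 0, 19), G = 19.
u_1 = (6 − 0) + 0.3·19 = 11.7.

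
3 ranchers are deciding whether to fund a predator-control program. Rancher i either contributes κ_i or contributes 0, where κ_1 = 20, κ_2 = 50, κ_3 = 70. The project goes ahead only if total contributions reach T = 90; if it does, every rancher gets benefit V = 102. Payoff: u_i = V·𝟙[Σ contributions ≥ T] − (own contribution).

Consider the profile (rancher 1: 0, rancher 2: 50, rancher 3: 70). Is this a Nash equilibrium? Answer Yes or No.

Total = 120 ≥ 90: provided.
Rancher 1 (pledges 0, payoff 102): pledging 20 → total 140, payoff 82. No gain.
Rancher 2 (pledges 50, payoff 52): dropping to 0 → total 70, payoff 0. No gain.
Rancher 3 (pledges 70, payoff 32): dropping to 0 → total 50, payoff 0. No gain.

Yes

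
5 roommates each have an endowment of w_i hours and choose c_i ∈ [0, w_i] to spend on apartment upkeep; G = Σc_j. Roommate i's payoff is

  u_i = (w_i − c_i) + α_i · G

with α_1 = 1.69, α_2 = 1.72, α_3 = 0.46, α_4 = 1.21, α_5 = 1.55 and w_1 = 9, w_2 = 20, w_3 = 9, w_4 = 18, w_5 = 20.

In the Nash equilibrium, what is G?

∂u_i/∂c_i = α_i − 1, so roommate i contributes w_i if α_i > 1, else 0.
α_i > 1 for i ∈ {1, 2, 4, 5}; NE contributions (9, 20, 0, 18, 20), G = 67.

67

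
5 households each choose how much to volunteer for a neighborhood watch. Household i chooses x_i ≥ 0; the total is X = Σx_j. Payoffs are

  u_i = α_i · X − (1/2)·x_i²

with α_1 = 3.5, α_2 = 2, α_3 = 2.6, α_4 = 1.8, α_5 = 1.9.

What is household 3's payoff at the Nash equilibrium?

27.3

Household i's FOC: ∂u_i/∂x_i = α_i − x_i = 0, so x_i* = α_i.
NE contributions = (3.5, 2, 2.6, 1.8, 1.9); X = 11.8.
u_3 = α_3·X − ½·(x_3)² = 2.6·11.8 − ½·2.6² = 27.3.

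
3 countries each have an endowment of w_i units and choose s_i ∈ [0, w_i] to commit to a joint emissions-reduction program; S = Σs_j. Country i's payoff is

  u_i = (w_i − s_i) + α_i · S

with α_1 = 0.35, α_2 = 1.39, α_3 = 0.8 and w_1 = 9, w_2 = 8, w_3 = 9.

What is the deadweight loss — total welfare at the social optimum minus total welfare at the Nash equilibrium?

27.72

∂u_i/∂s_i = α_i − 1, so country i contributes w_i if α_i > 1, else 0.
α_i > 1 for i ∈ {2}; NE contributions (0, 8, 0), S = 8.
W^NE = Σw_i − S^NE + (Σα_i)·S^NE = 26 + 1.54·8 = 38.32.
Planner: ∂(Σu_j)/∂s_i = Σα_j − 1 = 1.54 > 0, so everyone contributes w_i; S^SO = 26, W^SO = 26 + 1.54·26 = 66.04.
Deadweight loss = 27.72.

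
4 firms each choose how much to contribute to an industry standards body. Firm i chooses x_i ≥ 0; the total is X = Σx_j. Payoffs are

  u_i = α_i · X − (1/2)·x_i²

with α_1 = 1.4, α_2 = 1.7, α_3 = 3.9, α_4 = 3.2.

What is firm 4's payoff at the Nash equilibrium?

Firm i's FOC: ∂u_i/∂x_i = α_i − x_i = 0, so x_i* = α_i.
NE contributions = (1.4, 1.7, 3.9, 3.2); X = 10.2.
u_4 = α_4·X − ½·(x_4)² = 3.2·10.2 − ½·3.2² = 27.52.

27.52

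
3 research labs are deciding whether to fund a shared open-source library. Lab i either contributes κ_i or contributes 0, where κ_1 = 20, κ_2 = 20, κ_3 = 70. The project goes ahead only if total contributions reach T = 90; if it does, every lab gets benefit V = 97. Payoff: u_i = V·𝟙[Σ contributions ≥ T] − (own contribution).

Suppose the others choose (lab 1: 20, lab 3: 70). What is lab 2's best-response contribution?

0

Others' total = 90 ≥ 90; contributing adds cost 20 for no extra benefit.
Best response: 0.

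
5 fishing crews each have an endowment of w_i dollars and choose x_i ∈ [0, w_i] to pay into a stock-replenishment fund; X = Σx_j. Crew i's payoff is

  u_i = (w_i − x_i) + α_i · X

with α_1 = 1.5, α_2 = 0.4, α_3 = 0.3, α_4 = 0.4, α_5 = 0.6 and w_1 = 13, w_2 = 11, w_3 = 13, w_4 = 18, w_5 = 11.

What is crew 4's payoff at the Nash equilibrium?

23.2

∂u_i/∂x_i = α_i − 1, so crew i contributes w_i if α_i > 1, else 0.
α_i > 1 for i ∈ {1}; NE contributions (13, 0, 0, 0, 0), X = 13.
u_4 = (18 − 0) + 0.4·13 = 23.2.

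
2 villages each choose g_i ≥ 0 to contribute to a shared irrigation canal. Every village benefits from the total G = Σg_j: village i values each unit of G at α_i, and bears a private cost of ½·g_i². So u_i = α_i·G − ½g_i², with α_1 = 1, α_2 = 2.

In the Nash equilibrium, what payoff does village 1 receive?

Village i's FOC: ∂u_i/∂g_i = α_i − g_i = 0, so g_i* = α_i.
NE contributions = (1, 2); G = 3.
u_1 = α_1·G − ½·(g_1)² = 1·3 − ½·1² = 2.5.

2.5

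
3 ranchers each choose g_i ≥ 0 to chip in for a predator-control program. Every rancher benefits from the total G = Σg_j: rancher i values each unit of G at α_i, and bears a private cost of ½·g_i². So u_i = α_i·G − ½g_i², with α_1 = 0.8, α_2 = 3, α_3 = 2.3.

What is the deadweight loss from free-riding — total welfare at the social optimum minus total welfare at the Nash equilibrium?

26.07

Rancher i's FOC: ∂u_i/∂g_i = α_i − g_i = 0, so g_i* = α_i.
NE contributions = (0.8, 3, 2.3); G = 6.1.
W^NE = (Σα)·G − ½Σα_i² = 6.1² − ½·14.93 = 29.745.
Planner sets g_i = Σα_j = 6.1 for every i, so G^SO = 3·6.1 = 18.3.
W^SO = (Σα)·G^SO − ½·3·(Σα)² = (3/2)·6.1² = 55.815.
Deadweight loss = W^SO − W^NE = 26.07.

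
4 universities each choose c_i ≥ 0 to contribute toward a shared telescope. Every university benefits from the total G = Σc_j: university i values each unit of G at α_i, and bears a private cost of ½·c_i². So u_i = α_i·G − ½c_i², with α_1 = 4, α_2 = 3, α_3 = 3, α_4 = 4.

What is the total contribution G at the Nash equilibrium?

14

University i's FOC: ∂u_i/∂c_i = α_i − c_i = 0, so c_i* = α_i.
NE contributions = (4, 3, 3, 4); G = 14.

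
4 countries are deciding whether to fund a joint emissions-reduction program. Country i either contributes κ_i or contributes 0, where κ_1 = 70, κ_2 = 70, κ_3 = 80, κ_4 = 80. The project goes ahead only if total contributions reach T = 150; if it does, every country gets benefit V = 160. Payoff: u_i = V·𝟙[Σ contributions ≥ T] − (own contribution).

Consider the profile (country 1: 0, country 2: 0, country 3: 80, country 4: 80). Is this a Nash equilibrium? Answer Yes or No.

Total = 160 ≥ 150: provided.
Country 1 (pledges 0, payoff 160): pledging 70 → total 230, payoff 90. No gain.
Country 2 (pledges 0, payoff 160): pledging 70 → total 230, payoff 90. No gain.
Country 3 (pledges 80, payoff 80): dropping to 0 → total 80, payoff 0. No gain.
Country 4 (pledges 80, payoff 80): dropping to 0 → total 80, payoff 0. No gain.

Yes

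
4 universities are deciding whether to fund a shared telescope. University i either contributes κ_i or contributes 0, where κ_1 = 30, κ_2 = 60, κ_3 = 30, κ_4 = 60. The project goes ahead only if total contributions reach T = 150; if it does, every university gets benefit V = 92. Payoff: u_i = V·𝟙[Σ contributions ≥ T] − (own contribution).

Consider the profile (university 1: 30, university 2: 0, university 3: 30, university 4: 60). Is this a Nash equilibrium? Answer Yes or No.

Total = 120 < 150: not provided.
University 1 (pledges 30, payoff -30): dropping to 0 → total 90, payoff 0. Profitable deviation.

No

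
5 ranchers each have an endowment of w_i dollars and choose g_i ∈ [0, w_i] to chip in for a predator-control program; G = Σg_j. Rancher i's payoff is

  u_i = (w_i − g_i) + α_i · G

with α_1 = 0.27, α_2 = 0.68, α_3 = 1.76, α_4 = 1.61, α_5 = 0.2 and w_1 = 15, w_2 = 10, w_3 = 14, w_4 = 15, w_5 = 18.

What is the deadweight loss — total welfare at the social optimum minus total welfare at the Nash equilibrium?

151.36

∂u_i/∂g_i = α_i − 1, so rancher i contributes w_i if α_i > 1, else 0.
α_i > 1 for i ∈ {3, 4}; NE contributions (0, 0, 14, 15, 0), G = 29.
W^NE = Σw_i − G^NE + (Σα_i)·G^NE = 72 + 3.52·29 = 174.08.
Planner: ∂(Σu_j)/∂g_i = Σα_j − 1 = 3.52 > 0, so everyone contributes w_i; G^SO = 72, W^SO = 72 + 3.52·72 = 325.44.
Deadweight loss = 151.36.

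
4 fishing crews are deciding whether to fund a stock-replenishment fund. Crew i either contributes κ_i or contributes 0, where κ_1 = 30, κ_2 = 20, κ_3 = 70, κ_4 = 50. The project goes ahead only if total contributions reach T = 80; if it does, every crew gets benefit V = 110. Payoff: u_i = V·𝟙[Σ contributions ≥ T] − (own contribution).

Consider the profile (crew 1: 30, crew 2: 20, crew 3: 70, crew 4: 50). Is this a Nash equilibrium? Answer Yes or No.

No

Total = 170 ≥ 80: provided.
Crew 1 (pledges 30, payoff 80): dropping to 0 → total 140, payoff 110. Profitable deviation.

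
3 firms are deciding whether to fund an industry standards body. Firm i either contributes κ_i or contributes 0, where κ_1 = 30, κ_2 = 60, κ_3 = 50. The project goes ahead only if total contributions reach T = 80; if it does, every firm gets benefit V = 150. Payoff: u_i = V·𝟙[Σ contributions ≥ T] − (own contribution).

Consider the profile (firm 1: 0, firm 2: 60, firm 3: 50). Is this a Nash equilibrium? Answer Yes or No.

Total = 110 ≥ 80: provided.
Firm 1 (pledges 0, payoff 150): pledging 30 → total 140, payoff 120. No gain.
Firm 2 (pledges 60, payoff 90): dropping to 0 → total 50, payoff 0. No gain.
Firm 3 (pledges 50, payoff 100): dropping to 0 → total 60, payoff 0. No gain.

Yes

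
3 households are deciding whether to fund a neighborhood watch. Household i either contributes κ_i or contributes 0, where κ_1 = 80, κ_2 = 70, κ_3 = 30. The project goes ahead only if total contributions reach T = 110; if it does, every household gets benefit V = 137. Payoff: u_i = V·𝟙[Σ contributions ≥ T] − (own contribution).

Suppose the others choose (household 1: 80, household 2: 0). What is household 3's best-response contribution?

Others' total = 80. Contributing 30 brings total to 110 ≥ 110: gain V − κ_3 = 107.
Best response: 30.

30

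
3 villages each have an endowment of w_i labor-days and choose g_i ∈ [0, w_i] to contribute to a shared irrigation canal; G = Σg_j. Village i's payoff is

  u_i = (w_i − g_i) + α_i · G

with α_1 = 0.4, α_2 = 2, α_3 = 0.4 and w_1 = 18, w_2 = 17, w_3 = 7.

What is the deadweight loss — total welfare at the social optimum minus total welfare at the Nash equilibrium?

∂u_i/∂g_i = α_i − 1, so village i contributes w_i if α_i > 1, else 0.
α_i > 1 for i ∈ {2}; NE contributions (0, 17, 0), G = 17.
W^NE = Σw_i − G^NE + (Σα_i)·G^NE = 42 + 1.8·17 = 72.6.
Planner: ∂(Σu_j)/∂g_i = Σα_j − 1 = 1.8 > 0, so everyone contributes w_i; G^SO = 42, W^SO = 42 + 1.8·42 = 117.6.
Deadweight loss = 45.

45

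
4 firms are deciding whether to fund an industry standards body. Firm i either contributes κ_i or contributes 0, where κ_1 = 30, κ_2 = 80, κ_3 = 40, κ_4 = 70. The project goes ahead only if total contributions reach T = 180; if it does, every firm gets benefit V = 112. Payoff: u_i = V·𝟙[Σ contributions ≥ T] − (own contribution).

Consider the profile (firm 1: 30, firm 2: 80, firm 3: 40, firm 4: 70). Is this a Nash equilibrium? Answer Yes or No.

Total = 220 ≥ 180: provided.
Firm 1 (pledges 30, payoff 82): dropping to 0 → total 190, payoff 112. Profitable deviation.

No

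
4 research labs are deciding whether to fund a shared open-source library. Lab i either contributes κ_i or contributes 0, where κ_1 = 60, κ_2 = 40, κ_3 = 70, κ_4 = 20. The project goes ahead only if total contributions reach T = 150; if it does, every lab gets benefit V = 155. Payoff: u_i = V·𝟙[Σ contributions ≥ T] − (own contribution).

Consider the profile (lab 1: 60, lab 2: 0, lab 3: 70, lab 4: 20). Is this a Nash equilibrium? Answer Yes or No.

Total = 150 ≥ 150: provided.
Lab 1 (pledges 60, payoff 95): dropping to 0 → total 90, payoff 0. No gain.
Lab 2 (pledges 0, payoff 155): pledging 40 → total 190, payoff 115. No gain.
Lab 3 (pledges 70, payoff 85): dropping to 0 → total 80, payoff 0. No gain.
Lab 4 (pledges 20, payoff 135): dropping to 0 → total 130, payoff 0. No gain.

Yes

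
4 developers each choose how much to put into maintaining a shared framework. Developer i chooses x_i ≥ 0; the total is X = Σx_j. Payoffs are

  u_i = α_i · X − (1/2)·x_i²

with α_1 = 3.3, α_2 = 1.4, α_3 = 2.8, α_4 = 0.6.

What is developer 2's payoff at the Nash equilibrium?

10.36

Developer i's FOC: ∂u_i/∂x_i = α_i − x_i = 0, so x_i* = α_i.
NE contributions = (3.3, 1.4, 2.8, 0.6); X = 8.1.
u_2 = α_2·X − ½·(x_2)² = 1.4·8.1 − ½·1.4² = 10.36.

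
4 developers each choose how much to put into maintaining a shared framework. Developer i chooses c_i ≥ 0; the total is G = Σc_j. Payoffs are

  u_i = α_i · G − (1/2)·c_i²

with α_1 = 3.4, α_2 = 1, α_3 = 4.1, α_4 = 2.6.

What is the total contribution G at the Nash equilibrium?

Developer i's FOC: ∂u_i/∂c_i = α_i − c_i = 0, so c_i* = α_i.
NE contributions = (3.4, 1, 4.1, 2.6); G = 11.1.

11.1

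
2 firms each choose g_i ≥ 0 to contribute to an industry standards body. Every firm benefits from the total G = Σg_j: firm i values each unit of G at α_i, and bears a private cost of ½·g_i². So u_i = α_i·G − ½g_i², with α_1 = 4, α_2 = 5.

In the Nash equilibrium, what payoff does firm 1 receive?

Firm i's FOC: ∂u_i/∂g_i = α_i − g_i = 0, so g_i* = α_i.
NE contributions = (4, 5); G = 9.
u_1 = α_1·G − ½·(g_1)² = 4·9 − ½·4² = 28.

28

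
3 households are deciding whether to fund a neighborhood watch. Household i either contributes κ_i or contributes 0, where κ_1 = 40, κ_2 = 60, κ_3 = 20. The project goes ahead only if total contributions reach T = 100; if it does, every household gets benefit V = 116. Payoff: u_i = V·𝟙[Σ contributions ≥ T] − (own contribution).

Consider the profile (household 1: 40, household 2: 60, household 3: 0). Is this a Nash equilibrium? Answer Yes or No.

Total = 100 ≥ 100: provided.
Household 1 (pledges 40, payoff 76): dropping to 0 → total 60, payoff 0. No gain.
Household 2 (pledges 60, payoff 56): dropping to 0 → total 40, payoff 0. No gain.
Household 3 (pledges 0, payoff 116): pledging 20 → total 120, payoff 96. No gain.

Yes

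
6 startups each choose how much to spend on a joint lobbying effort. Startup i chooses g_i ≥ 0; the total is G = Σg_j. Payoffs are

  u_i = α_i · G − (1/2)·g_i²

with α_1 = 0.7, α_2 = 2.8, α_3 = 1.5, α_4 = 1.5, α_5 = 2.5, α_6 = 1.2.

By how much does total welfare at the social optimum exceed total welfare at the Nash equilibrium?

218.34

Startup i's FOC: ∂u_i/∂g_i = α_i − g_i = 0, so g_i* = α_i.
NE contributions = (0.7, 2.8, 1.5, 1.5, 2.5, 1.2); G = 10.2.
W^NE = (Σα)·G − ½Σα_i² = 10.2² − ½·20.52 = 93.78.
Planner sets g_i = Σα_j = 10.2 for every i, so G^SO = 6·10.2 = 61.2.
W^SO = (Σα)·G^SO − ½·6·(Σα)² = (6/2)·10.2² = 312.12.
Deadweight loss = W^SO − W^NE = 218.34.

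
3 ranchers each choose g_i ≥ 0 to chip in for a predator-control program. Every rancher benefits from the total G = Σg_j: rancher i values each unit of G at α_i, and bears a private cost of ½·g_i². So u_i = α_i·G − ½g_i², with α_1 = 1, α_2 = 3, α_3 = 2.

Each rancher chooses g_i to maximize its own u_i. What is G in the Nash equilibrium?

6

Rancher i's FOC: ∂u_i/∂g_i = α_i − g_i = 0, so g_i* = α_i.
NE contributions = (1, 3, 2); G = 6.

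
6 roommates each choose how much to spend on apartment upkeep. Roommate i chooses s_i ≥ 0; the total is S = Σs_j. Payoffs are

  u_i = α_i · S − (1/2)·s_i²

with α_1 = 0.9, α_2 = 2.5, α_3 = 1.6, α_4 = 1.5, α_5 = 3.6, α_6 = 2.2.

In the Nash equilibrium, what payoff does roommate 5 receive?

37.8

Roommate i's FOC: ∂u_i/∂s_i = α_i − s_i = 0, so s_i* = α_i.
NE contributions = (0.9, 2.5, 1.6, 1.5, 3.6, 2.2); S = 12.3.
u_5 = α_5·S − ½·(s_5)² = 3.6·12.3 − ½·3.6² = 37.8.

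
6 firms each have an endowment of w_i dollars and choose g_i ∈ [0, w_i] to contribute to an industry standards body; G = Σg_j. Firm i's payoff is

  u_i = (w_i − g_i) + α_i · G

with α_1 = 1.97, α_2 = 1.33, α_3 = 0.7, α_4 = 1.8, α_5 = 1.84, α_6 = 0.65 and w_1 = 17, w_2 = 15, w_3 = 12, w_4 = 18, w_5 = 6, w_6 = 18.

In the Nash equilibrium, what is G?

56

∂u_i/∂g_i = α_i − 1, so firm i contributes w_i if α_i > 1, else 0.
α_i > 1 for i ∈ {1, 2, 4, 5}; NE contributions (17, 15, 0, 18, 6, 0), G = 56.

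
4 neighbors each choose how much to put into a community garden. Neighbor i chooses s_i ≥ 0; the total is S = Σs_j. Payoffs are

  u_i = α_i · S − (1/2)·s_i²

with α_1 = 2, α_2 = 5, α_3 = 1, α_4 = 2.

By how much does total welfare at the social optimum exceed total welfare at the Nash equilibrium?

117

Neighbor i's FOC: ∂u_i/∂s_i = α_i − s_i = 0, so s_i* = α_i.
NE contributions = (2, 5, 1, 2); S = 10.
W^NE = (Σα)·S − ½Σα_i² = 10² − ½·34 = 83.
Planner sets s_i = Σα_j = 10 for every i, so S^SO = 4·10 = 40.
W^SO = (Σα)·S^SO − ½·4·(Σα)² = (4/2)·10² = 200.
Deadweight loss = W^SO − W^NE = 117.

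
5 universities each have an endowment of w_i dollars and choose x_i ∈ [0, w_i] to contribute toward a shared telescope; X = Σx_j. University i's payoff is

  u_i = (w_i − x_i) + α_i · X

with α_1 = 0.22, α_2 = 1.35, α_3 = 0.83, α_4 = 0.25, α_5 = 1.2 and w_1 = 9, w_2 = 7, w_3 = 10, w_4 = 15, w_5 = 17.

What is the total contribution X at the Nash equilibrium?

∂u_i/∂x_i = α_i − 1, so university i contributes w_i if α_i > 1, else 0.
α_i > 1 for i ∈ {2, 5}; NE contributions (0, 7, 0, 0, 17), X = 24.

24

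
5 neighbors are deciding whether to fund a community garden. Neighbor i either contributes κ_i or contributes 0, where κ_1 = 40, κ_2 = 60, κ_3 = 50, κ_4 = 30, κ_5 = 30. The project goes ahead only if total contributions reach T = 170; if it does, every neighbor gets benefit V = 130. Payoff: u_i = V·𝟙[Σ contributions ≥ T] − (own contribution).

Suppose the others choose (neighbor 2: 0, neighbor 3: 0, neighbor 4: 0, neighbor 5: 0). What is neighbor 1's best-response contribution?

0

Others' total = 0. Even contributing 40 gives 40 < 170: no benefit either way.
Best response: 0.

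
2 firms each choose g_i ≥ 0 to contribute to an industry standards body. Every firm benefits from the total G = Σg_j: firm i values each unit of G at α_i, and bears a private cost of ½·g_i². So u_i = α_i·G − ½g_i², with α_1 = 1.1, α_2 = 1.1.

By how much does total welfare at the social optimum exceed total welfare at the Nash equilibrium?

Firm i's FOC: ∂u_i/∂g_i = α_i − g_i = 0, so g_i* = α_i.
NE contributions = (1.1, 1.1); G = 2.2.
W^NE = (Σα)·G − ½Σα_i² = 2.2² − ½·2.42 = 3.63.
Planner sets g_i = Σα_j = 2.2 for every i, so G^SO = 2·2.2 = 4.4.
W^SO = (Σα)·G^SO − ½·2·(Σα)² = (2/2)·2.2² = 4.84.
Deadweight loss = W^SO − W^NE = 1.21.

1.21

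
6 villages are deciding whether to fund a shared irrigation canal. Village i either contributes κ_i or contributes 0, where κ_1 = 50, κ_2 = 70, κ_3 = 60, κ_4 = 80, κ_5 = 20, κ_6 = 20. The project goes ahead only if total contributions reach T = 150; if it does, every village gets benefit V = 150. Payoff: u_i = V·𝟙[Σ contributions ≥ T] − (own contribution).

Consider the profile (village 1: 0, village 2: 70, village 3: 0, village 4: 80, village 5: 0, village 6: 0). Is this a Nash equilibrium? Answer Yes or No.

Yes

Total = 150 ≥ 150: provided.
Village 1 (pledges 0, payoff 150): pledging 50 → total 200, payoff 100. No gain.
Village 2 (pledges 70, payoff 80): dropping to 0 → total 80, payoff 0. No gain.
Village 3 (pledges 0, payoff 150): pledging 60 → total 210, payoff 90. No gain.
Village 4 (pledges 80, payoff 70): dropping to 0 → total 70, payoff 0. No gain.
Village 5 (pledges 0, payoff 150): pledging 20 → total 170, payoff 130. No gain.
Village 6 (pledges 0, payoff 150): pledging 20 → total 170, payoff 130. No gain.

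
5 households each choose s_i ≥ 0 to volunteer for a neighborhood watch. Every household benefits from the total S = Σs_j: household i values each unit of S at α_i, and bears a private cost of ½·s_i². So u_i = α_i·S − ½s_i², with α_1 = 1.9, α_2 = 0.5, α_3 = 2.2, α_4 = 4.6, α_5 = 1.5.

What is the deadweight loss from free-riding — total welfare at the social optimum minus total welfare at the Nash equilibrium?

187.79

Household i's FOC: ∂u_i/∂s_i = α_i − s_i = 0, so s_i* = α_i.
NE contributions = (1.9, 0.5, 2.2, 4.6, 1.5); S = 10.7.
W^NE = (Σα)·S − ½Σα_i² = 10.7² − ½·32.11 = 98.435.
Planner sets s_i = Σα_j = 10.7 for every i, so S^SO = 5·10.7 = 53.5.
W^SO = (Σα)·S^SO − ½·5·(Σα)² = (5/2)·10.7² = 286.225.
Deadweight loss = W^SO − W^NE = 187.79.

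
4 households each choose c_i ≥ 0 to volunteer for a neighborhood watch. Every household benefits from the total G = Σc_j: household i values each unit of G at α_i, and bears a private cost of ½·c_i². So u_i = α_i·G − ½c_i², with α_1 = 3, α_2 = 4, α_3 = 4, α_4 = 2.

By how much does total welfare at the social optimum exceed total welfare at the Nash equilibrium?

Household i's FOC: ∂u_i/∂c_i = α_i − c_i = 0, so c_i* = α_i.
NE contributions = (3, 4, 4, 2); G = 13.
W^NE = (Σα)·G − ½Σα_i² = 13² − ½·45 = 146.5.
Planner sets c_i = Σα_j = 13 for every i, so G^SO = 4·13 = 52.
W^SO = (Σα)·G^SO − ½·4·(Σα)² = (4/2)·13² = 338.
Deadweight loss = W^SO − W^NE = 191.5.

191.5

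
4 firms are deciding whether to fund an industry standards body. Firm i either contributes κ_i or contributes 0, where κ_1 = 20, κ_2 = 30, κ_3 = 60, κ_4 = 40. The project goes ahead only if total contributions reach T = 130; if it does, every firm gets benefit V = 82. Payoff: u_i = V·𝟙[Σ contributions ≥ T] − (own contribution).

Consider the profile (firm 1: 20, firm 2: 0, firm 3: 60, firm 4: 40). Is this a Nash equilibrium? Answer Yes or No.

Total = 120 < 130: not provided.
Firm 1 (pledges 20, payoff -20): dropping to 0 → total 100, payoff 0. Profitable deviation.

No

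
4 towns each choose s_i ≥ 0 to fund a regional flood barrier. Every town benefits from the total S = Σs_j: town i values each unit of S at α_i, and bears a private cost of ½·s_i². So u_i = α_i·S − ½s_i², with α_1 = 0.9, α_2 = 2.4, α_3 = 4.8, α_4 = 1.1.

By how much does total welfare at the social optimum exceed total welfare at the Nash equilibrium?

Town i's FOC: ∂u_i/∂s_i = α_i − s_i = 0, so s_i* = α_i.
NE contributions = (0.9, 2.4, 4.8, 1.1); S = 9.2.
W^NE = (Σα)·S − ½Σα_i² = 9.2² − ½·30.82 = 69.23.
Planner sets s_i = Σα_j = 9.2 for every i, so S^SO = 4·9.2 = 36.8.
W^SO = (Σα)·S^SO − ½·4·(Σα)² = (4/2)·9.2² = 169.28.
Deadweight loss = W^SO − W^NE = 100.05.

100.05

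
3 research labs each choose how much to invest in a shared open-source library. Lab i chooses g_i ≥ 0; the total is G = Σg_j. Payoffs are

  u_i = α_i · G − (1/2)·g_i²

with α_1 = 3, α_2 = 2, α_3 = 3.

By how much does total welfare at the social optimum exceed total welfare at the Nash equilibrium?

Lab i's FOC: ∂u_i/∂g_i = α_i − g_i = 0, so g_i* = α_i.
NE contributions = (3, 2, 3); G = 8.
W^NE = (Σα)·G − ½Σα_i² = 8² − ½·22 = 53.
Planner sets g_i = Σα_j = 8 for every i, so G^SO = 3·8 = 24.
W^SO = (Σα)·G^SO − ½·3·(Σα)² = (3/2)·8² = 96.
Deadweight loss = W^SO − W^NE = 43.

43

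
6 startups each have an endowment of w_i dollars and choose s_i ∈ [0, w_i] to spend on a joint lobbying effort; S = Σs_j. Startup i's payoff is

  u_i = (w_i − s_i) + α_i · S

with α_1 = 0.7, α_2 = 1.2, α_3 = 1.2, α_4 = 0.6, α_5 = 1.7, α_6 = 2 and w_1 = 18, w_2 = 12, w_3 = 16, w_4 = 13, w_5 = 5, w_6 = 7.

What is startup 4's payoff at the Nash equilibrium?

∂u_i/∂s_i = α_i − 1, so startup i contributes w_i if α_i > 1, else 0.
α_i > 1 for i ∈ {2, 3, 5, 6}; NE contributions (0, 12, 16, 0, 5, 7), S = 40.
u_4 = (13 − 0) + 0.6·40 = 37.

37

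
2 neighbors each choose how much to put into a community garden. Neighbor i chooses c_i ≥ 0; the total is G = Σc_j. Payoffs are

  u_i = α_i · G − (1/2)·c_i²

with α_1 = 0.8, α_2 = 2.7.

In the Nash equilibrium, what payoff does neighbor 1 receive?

2.48

Neighbor i's FOC: ∂u_i/∂c_i = α_i − c_i = 0, so c_i* = α_i.
NE contributions = (0.8, 2.7); G = 3.5.
u_1 = α_1·G − ½·(c_1)² = 0.8·3.5 − ½·0.8² = 2.48.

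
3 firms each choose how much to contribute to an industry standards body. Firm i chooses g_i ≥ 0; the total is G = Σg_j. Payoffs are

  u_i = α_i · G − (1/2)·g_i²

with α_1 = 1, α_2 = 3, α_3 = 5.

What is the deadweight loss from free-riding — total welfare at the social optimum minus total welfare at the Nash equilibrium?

58

Firm i's FOC: ∂u_i/∂g_i = α_i − g_i = 0, so g_i* = α_i.
NE contributions = (1, 3, 5); G = 9.
W^NE = (Σα)·G − ½Σα_i² = 9² − ½·35 = 63.5.
Planner sets g_i = Σα_j = 9 for every i, so G^SO = 3·9 = 27.
W^SO = (Σα)·G^SO − ½·3·(Σα)² = (3/2)·9² = 121.5.
Deadweight loss = W^SO − W^NE = 58.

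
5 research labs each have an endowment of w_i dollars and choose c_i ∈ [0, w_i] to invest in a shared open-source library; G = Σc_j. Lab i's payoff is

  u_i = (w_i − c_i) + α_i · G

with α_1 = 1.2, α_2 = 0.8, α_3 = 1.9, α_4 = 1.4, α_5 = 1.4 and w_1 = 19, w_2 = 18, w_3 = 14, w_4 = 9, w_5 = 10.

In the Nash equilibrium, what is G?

∂u_i/∂c_i = α_i − 1, so lab i contributes w_i if α_i > 1, else 0.
α_i > 1 for i ∈ {1, 3, 4, 5}; NE contributions (19, 0, 14, 9, 10), G = 52.

52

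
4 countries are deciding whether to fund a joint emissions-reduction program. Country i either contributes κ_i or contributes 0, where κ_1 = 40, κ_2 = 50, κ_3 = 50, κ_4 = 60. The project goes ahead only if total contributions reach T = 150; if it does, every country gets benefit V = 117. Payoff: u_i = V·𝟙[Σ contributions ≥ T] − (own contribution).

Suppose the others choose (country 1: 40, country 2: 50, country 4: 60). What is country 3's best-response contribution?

Others' total = 150 ≥ 150; contributing adds cost 50 for no extra benefit.
Best response: 0.

0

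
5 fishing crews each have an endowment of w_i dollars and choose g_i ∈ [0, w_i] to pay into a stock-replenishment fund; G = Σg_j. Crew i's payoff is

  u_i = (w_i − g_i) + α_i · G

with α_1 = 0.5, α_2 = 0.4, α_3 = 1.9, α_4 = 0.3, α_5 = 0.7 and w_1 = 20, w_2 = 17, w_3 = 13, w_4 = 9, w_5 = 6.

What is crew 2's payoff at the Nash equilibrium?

22.2

∂u_i/∂g_i = α_i − 1, so crew i contributes w_i if α_i > 1, else 0.
α_i > 1 for i ∈ {3}; NE contributions (0, 0, 13, 0, 0), G = 13.
u_2 = (17 − 0) + 0.4·13 = 22.2.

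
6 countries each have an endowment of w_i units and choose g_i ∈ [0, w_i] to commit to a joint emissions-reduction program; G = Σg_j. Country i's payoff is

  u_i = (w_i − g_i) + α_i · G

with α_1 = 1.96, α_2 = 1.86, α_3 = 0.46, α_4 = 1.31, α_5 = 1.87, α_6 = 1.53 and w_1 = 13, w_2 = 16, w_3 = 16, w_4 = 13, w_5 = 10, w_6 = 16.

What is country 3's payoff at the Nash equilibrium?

∂u_i/∂g_i = α_i − 1, so country i contributes w_i if α_i > 1, else 0.
α_i > 1 for i ∈ {1, 2, 4, 5, 6}; NE contributions (13, 16, 0, 13, 10, 16), G = 68.
u_3 = (16 − 0) + 0.46·68 = 47.28.

47.28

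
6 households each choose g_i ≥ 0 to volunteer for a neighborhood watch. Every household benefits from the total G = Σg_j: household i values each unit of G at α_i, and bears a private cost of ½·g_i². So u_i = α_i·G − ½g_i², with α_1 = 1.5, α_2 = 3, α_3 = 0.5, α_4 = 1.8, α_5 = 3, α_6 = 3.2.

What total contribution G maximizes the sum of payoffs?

78

Planner FOC: ∂(Σu_j)/∂g_i = (Σα_j) − g_i = 0, so g_i^SO = Σα_j = 13 for every i; G^SO = 78.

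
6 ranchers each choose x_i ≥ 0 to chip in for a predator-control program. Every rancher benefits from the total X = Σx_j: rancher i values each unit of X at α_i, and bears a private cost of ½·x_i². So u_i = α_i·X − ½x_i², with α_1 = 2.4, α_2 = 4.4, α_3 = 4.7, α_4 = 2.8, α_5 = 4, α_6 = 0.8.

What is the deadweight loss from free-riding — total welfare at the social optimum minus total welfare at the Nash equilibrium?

Rancher i's FOC: ∂u_i/∂x_i = α_i − x_i = 0, so x_i* = α_i.
NE contributions = (2.4, 4.4, 4.7, 2.8, 4, 0.8); X = 19.1.
W^NE = (Σα)·X − ½Σα_i² = 19.1² − ½·71.69 = 328.965.
Planner sets x_i = Σα_j = 19.1 for every i, so X^SO = 6·19.1 = 114.6.
W^SO = (Σα)·X^SO − ½·6·(Σα)² = (6/2)·19.1² = 1094.43.
Deadweight loss = W^SO − W^NE = 765.465.

765.465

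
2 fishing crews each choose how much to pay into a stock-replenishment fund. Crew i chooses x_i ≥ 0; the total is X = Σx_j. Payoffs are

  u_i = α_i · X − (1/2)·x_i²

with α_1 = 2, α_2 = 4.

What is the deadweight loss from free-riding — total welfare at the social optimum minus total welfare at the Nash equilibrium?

10

Crew i's FOC: ∂u_i/∂x_i = α_i − x_i = 0, so x_i* = α_i.
NE contributions = (2, 4); X = 6.
W^NE = (Σα)·X − ½Σα_i² = 6² − ½·20 = 26.
Planner sets x_i = Σα_j = 6 for every i, so X^SO = 2·6 = 12.
W^SO = (Σα)·X^SO − ½·2·(Σα)² = (2/2)·6² = 36.
Deadweight loss = W^SO − W^NE = 10.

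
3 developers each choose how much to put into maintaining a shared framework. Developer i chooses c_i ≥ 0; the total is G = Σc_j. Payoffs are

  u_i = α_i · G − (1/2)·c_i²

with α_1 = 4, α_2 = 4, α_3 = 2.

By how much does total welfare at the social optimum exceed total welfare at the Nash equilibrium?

68

Developer i's FOC: ∂u_i/∂c_i = α_i − c_i = 0, so c_i* = α_i.
NE contributions = (4, 4, 2); G = 10.
W^NE = (Σα)·G − ½Σα_i² = 10² − ½·36 = 82.
Planner sets c_i = Σα_j = 10 for every i, so G^SO = 3·10 = 30.
W^SO = (Σα)·G^SO − ½·3·(Σα)² = (3/2)·10² = 150.
Deadweight loss = W^SO − W^NE = 68.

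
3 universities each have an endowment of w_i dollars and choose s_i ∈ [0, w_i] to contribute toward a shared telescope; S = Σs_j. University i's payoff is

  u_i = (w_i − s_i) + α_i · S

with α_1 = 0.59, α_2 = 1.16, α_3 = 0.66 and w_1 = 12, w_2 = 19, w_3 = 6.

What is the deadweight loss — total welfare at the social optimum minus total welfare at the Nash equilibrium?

∂u_i/∂s_i = α_i − 1, so university i contributes w_i if α_i > 1, else 0.
α_i > 1 for i ∈ {2}; NE contributions (0, 19, 0), S = 19.
W^NE = Σw_i − S^NE + (Σα_i)·S^NE = 37 + 1.41·19 = 63.79.
Planner: ∂(Σu_j)/∂s_i = Σα_j − 1 = 1.41 > 0, so everyone contributes w_i; S^SO = 37, W^SO = 37 + 1.41·37 = 89.17.
Deadweight loss = 25.38.

25.38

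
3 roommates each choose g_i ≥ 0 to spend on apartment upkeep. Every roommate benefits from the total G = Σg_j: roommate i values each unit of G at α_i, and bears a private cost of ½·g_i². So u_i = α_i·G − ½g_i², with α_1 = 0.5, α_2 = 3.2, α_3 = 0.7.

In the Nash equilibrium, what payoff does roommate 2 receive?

8.96

Roommate i's FOC: ∂u_i/∂g_i = α_i − g_i = 0, so g_i* = α_i.
NE contributions = (0.5, 3.2, 0.7); G = 4.4.
u_2 = α_2·G − ½·(g_2)² = 3.2·4.4 − ½·3.2² = 8.96.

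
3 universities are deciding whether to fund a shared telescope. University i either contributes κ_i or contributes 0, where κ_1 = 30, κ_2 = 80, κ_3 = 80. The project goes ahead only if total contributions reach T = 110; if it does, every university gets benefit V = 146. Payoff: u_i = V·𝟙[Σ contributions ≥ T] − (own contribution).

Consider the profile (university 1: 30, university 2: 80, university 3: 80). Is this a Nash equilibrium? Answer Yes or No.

Total = 190 ≥ 110: provided.
University 1 (pledges 30, payoff 116): dropping to 0 → total 160, payoff 146. Profitable deviation.

No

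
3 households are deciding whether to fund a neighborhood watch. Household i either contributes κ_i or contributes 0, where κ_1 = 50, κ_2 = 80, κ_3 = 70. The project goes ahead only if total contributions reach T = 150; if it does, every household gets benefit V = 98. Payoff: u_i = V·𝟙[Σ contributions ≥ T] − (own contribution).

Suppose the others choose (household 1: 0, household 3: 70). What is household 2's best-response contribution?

Others' total = 70. Contributing 80 brings total to 150 ≥ 150: gain V − κ_2 = 18.
Best response: 80.

80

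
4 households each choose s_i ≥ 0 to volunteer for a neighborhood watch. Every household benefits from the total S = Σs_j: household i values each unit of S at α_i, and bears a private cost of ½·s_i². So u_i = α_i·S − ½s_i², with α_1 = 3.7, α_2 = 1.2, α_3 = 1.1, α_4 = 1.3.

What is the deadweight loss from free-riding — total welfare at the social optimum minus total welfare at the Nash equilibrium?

62.305

Household i's FOC: ∂u_i/∂s_i = α_i − s_i = 0, so s_i* = α_i.
NE contributions = (3.7, 1.2, 1.1, 1.3); S = 7.3.
W^NE = (Σα)·S − ½Σα_i² = 7.3² − ½·18.03 = 44.275.
Planner sets s_i = Σα_j = 7.3 for every i, so S^SO = 4·7.3 = 29.2.
W^SO = (Σα)·S^SO − ½·4·(Σα)² = (4/2)·7.3² = 106.58.
Deadweight loss = W^SO − W^NE = 62.305.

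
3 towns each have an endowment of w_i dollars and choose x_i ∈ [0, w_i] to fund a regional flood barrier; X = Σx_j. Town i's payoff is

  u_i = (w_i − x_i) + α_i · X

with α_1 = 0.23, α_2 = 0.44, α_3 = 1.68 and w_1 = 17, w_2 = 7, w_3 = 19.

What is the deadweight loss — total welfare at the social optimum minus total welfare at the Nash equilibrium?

32.4

∂u_i/∂x_i = α_i − 1, so town i contributes w_i if α_i > 1, else 0.
α_i > 1 for i ∈ {3}; NE contributions (0, 0, 19), X = 19.
W^NE = Σw_i − X^NE + (Σα_i)·X^NE = 43 + 1.35·19 = 68.65.
Planner: ∂(Σu_j)/∂x_i = Σα_j − 1 = 1.35 > 0, so everyone contributes w_i; X^SO = 43, W^SO = 43 + 1.35·43 = 101.05.
Deadweight loss = 32.4.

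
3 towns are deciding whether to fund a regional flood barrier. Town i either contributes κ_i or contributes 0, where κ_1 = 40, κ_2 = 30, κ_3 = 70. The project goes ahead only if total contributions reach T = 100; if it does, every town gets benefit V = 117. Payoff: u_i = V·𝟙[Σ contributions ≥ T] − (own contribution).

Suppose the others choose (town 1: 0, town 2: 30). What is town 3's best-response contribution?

70

Others' total = 30. Contributing 70 brings total to 100 ≥ 100: gain V − κ_3 = 47.
Best response: 70.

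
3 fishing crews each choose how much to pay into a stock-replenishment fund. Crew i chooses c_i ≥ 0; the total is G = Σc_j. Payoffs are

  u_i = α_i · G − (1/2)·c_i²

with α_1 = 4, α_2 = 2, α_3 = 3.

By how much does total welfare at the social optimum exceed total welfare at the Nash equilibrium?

55

Crew i's FOC: ∂u_i/∂c_i = α_i − c_i = 0, so c_i* = α_i.
NE contributions = (4, 2, 3); G = 9.
W^NE = (Σα)·G − ½Σα_i² = 9² − ½·29 = 66.5.
Planner sets c_i = Σα_j = 9 for every i, so G^SO = 3·9 = 27.
W^SO = (Σα)·G^SO − ½·3·(Σα)² = (3/2)·9² = 121.5.
Deadweight loss = W^SO − W^NE = 55.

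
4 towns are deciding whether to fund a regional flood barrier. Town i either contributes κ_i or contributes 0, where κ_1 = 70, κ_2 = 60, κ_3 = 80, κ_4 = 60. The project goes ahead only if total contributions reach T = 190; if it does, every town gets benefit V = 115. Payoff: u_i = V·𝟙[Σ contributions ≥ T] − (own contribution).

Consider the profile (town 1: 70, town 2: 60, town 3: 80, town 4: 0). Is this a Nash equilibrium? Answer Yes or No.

Total = 210 ≥ 190: provided.
Town 1 (pledges 70, payoff 45): dropping to 0 → total 140, payoff 0. No gain.
Town 2 (pledges 60, payoff 55): dropping to 0 → total 150, payoff 0. No gain.
Town 3 (pledges 80, payoff 35): dropping to 0 → total 130, payoff 0. No gain.
Town 4 (pledges 0, payoff 115): pledging 60 → total 270, payoff 55. No gain.

Yes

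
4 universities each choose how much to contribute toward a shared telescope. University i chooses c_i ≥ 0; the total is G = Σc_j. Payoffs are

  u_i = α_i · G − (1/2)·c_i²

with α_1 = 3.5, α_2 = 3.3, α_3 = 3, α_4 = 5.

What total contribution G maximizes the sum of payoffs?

Planner FOC: ∂(Σu_j)/∂c_i = (Σα_j) − c_i = 0, so c_i^SO = Σα_j = 14.8 for every i; G^SO = 59.2.

59.2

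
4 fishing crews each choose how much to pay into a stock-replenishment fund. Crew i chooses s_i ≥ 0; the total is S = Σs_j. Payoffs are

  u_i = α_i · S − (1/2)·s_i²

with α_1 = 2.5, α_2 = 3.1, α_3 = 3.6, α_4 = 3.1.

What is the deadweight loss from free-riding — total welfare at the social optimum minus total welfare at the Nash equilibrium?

170.505

Crew i's FOC: ∂u_i/∂s_i = α_i − s_i = 0, so s_i* = α_i.
NE contributions = (2.5, 3.1, 3.6, 3.1); S = 12.3.
W^NE = (Σα)·S − ½Σα_i² = 12.3² − ½·38.43 = 132.075.
Planner sets s_i = Σα_j = 12.3 for every i, so S^SO = 4·12.3 = 49.2.
W^SO = (Σα)·S^SO − ½·4·(Σα)² = (4/2)·12.3² = 302.58.
Deadweight loss = W^SO − W^NE = 170.505.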